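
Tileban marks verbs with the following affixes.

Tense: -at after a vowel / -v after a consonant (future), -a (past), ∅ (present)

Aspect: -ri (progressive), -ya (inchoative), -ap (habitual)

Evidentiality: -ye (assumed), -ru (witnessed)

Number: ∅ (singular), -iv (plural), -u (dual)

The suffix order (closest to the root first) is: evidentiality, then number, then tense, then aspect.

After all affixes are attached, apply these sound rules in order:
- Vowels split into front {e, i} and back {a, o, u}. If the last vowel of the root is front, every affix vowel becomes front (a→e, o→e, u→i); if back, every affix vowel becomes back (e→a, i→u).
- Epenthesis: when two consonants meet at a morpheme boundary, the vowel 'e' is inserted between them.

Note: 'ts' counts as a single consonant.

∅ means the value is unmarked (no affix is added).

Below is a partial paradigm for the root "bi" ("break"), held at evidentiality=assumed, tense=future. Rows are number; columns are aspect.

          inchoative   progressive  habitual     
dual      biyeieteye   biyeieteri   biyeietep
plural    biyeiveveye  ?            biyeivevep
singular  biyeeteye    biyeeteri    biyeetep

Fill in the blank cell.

Attach evidentiality assumed -ye → biye.
Attach number plural -iv → biyeiv.
Attach tense future -v (after consonant 'v') → biyeivv.
Attach aspect progressive -ri → biyeivvri.
Vowel harmony: no change.
Apply epenthesis: biyeivvri → biyeiveveri.

biyeiveveri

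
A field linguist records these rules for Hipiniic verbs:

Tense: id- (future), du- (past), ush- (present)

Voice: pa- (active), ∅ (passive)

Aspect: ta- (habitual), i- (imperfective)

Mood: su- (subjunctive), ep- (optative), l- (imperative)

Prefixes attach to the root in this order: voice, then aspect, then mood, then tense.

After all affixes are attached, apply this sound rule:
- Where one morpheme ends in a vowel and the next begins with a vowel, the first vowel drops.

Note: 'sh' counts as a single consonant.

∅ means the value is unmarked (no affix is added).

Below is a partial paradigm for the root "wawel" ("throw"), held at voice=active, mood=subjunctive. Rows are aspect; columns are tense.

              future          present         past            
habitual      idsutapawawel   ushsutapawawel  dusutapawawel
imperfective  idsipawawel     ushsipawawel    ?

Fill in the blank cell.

Attach voice active pa- → pawawel.
Attach aspect imperfective i- → ipawawel.
Attach mood subjunctive su- → suipawawel.
Attach tense past du- → dusuipawawel.
Apply vowel deletion: dusuipawawel → dusipawawel.

dusipawawel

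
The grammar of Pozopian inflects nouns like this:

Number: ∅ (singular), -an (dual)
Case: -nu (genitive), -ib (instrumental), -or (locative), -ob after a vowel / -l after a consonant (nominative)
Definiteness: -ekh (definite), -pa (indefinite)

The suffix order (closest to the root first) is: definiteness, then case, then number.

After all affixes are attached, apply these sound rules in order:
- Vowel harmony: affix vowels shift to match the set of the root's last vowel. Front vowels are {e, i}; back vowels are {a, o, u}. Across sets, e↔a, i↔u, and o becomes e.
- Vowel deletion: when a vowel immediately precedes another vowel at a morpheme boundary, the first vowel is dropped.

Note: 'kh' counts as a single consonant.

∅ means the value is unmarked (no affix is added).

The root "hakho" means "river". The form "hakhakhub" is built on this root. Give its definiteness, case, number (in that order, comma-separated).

Segment: hakho-ekh-ib.
definiteness: -ekh → definite.
case: -ib → instrumental.
number: ∅ → singular.

definite, instrumental, singular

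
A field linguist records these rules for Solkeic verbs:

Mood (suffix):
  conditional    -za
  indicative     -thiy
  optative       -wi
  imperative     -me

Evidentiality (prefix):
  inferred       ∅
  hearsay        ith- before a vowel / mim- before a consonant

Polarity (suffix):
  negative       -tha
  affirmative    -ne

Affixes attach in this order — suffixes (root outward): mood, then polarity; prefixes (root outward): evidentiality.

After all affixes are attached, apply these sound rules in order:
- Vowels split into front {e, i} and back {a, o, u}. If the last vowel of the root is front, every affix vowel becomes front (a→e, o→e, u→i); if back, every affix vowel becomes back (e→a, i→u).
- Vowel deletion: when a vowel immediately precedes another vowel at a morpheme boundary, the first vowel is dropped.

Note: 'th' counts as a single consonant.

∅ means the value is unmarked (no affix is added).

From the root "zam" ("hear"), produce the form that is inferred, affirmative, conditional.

Attach mood conditional -za → zamza.
evidentiality = inferred: zero marking, form stays zamza.
Attach polarity affirmative -ne → zamzane.
Apply vowel harmony: zamzane → zamzana.
Vowel deletion: no change.

zamzana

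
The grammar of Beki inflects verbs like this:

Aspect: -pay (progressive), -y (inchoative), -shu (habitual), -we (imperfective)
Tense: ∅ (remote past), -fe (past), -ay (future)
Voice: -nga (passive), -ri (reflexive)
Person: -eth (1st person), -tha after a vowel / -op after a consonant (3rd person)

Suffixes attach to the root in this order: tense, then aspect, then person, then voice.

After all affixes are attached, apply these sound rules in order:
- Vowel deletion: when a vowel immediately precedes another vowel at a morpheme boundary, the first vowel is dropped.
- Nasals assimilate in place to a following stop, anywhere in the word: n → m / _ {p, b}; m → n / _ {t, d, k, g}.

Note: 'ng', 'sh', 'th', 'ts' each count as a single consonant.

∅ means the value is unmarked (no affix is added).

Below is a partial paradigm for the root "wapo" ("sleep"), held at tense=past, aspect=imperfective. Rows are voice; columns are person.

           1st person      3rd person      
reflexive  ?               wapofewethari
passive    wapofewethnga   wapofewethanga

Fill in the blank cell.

Attach tense past -fe → wapofe.
Attach aspect imperfective -we → wapofewe.
Attach person 1st person -eth → wapofeweeth.
Attach voice reflexive -ri → wapofeweethri.
Apply vowel deletion: wapofeweethri → wapofewethri.
Nasal assimilation: no change.

wapofewethri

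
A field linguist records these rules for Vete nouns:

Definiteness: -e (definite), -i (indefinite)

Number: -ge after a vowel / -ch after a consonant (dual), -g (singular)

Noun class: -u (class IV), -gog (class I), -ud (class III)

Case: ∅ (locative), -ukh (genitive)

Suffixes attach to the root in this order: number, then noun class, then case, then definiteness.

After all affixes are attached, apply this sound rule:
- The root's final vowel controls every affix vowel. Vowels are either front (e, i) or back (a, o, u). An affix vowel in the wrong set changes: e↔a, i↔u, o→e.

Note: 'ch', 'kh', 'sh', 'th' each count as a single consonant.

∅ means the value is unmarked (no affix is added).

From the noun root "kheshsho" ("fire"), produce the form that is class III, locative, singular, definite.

kheshshoguda

Attach number singular -g → kheshshog.
Attach noun class class III -ud → kheshshogud.
case = locative: zero marking, form stays kheshshogud.
Attach definiteness definite -e → kheshshogude.
Apply vowel harmony: kheshshogude → kheshshoguda.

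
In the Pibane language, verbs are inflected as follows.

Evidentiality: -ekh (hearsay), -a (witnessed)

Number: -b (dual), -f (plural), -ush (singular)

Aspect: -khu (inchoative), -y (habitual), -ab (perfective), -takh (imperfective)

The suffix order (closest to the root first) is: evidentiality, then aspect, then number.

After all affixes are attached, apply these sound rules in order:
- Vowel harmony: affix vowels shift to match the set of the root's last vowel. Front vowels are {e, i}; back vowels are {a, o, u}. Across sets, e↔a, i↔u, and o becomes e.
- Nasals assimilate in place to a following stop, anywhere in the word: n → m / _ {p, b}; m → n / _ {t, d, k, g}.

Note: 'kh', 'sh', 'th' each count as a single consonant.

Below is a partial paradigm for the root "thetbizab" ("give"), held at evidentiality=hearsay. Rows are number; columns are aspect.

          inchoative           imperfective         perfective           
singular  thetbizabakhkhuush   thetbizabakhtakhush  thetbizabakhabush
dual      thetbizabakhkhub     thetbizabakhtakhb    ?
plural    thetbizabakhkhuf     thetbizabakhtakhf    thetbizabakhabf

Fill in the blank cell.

thetbizabakhabb

Attach evidentiality hearsay -ekh → thetbizabekh.
Attach aspect perfective -ab → thetbizabekhab.
Attach number dual -b → thetbizabekhabb.
Apply vowel harmony: thetbizabekhabb → thetbizabakhabb.
Nasal assimilation: no change.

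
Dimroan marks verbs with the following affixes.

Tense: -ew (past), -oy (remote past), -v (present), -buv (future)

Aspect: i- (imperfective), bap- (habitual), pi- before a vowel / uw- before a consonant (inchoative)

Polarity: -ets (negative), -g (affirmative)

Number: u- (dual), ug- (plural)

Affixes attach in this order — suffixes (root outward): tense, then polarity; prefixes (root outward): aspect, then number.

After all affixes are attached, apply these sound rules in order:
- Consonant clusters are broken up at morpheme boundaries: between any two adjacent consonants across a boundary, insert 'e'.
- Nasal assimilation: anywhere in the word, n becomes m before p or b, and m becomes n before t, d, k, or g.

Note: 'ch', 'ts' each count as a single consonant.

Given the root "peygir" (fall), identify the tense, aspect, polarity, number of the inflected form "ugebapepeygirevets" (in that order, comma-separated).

present, habitual, negative, plural

Segment: ug-bap-peygir-v-ets.
tense: -v → present.
aspect: bap- → habitual.
polarity: -ets → negative.
number: ug- → plural.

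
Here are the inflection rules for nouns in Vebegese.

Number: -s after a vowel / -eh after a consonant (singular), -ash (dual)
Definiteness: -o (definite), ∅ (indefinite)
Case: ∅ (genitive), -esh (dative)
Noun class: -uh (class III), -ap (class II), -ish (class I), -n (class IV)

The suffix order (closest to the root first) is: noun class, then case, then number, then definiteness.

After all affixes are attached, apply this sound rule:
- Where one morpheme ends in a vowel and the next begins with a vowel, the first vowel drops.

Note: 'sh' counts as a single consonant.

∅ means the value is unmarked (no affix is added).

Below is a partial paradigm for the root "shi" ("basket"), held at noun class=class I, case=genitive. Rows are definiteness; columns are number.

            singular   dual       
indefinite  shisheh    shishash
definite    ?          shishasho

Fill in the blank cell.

Attach noun class class I -ish → shiish.
case = genitive: zero marking, form stays shiish.
Attach number singular -eh (after consonant 'sh') → shiisheh.
Attach definiteness definite -o → shiisheho.
Apply vowel deletion: shiisheho → shisheho.

shisheho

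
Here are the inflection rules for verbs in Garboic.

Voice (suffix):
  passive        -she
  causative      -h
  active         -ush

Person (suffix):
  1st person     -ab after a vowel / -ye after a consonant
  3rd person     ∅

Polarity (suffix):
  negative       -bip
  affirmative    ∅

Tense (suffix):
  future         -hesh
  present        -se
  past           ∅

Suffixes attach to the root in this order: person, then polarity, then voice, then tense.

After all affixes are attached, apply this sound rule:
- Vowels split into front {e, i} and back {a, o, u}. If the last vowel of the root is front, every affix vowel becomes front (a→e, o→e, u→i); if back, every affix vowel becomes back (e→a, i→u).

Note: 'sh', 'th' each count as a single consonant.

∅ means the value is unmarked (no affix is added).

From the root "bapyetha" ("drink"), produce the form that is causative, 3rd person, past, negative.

bapyethabuph

person = 3rd person: zero marking, form stays bapyetha.
Attach polarity negative -bip → bapyethabip.
Attach voice causative -h → bapyethabiph.
tense = past: zero marking, form stays bapyethabiph.
Apply vowel harmony: bapyethabiph → bapyethabuph.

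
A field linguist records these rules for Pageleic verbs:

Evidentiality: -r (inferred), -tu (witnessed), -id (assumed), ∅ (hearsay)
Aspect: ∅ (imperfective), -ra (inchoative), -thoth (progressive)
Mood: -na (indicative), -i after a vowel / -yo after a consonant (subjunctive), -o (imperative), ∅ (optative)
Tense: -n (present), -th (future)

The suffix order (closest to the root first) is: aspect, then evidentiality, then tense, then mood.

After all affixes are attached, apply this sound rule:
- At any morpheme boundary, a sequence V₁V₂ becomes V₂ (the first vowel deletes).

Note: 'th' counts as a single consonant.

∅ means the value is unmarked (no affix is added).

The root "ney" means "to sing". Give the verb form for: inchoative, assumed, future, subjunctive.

Attach aspect inchoative -ra → neyra.
Attach evidentiality assumed -id → neyraid.
Attach tense future -th → neyraidth.
Attach mood subjunctive -yo (after consonant 'th') → neyraidthyo.
Apply vowel deletion: neyraidthyo → neyridthyo.

neyridthyo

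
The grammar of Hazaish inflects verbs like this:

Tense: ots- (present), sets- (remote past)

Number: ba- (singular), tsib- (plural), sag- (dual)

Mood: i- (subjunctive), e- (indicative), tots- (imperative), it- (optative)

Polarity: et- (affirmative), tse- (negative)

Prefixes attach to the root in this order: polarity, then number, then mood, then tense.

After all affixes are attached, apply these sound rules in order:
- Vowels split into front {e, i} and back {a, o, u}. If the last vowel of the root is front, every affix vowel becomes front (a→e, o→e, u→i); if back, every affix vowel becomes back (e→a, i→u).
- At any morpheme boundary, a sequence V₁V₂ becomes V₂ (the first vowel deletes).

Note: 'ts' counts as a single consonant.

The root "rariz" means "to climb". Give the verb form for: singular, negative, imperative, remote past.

setstetsbetserariz

Attach polarity negative tse- → tserariz.
Attach number singular ba- → batserariz.
Attach mood imperative tots- → totsbatserariz.
Attach tense remote past sets- → setstotsbatserariz.
Apply vowel harmony: setstotsbatserariz → setstetsbetserariz.
Vowel deletion: no change.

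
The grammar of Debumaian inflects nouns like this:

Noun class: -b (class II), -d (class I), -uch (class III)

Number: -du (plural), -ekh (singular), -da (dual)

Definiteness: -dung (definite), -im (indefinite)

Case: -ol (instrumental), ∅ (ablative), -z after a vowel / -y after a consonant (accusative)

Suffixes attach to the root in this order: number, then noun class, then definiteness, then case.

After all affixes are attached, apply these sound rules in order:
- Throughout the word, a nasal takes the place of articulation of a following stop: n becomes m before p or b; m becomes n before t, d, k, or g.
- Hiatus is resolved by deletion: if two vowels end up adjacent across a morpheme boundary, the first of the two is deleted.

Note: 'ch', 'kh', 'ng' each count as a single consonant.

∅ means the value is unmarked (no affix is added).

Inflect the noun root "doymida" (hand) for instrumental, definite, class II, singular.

Attach number singular -ekh → doymidaekh.
Attach noun class class II -b → doymidaekhb.
Attach definiteness definite -dung → doymidaekhbdung.
Attach case instrumental -ol → doymidaekhbdungol.
Nasal assimilation: no change.
Apply vowel deletion: doymidaekhbdungol → doymidekhbdungol.

doymidekhbdungol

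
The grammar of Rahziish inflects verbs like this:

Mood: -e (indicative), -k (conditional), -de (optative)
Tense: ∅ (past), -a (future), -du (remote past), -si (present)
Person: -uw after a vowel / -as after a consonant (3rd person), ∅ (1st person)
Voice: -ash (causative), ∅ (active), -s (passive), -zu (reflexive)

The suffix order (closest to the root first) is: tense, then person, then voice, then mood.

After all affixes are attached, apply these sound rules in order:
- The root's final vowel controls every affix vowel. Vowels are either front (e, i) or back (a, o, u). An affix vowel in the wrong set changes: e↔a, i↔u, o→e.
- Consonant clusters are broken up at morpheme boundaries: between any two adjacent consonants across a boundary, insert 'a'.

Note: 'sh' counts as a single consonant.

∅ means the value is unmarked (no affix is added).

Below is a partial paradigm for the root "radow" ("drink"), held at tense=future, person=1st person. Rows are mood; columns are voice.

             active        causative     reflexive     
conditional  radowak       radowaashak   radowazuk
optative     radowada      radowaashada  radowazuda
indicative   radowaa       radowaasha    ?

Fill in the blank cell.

radowazua

Attach tense future -a → radowa.
person = 1st person: zero marking, form stays radowa.
Attach voice reflexive -zu → radowazu.
Attach mood indicative -e → radowazue.
Apply vowel harmony: radowazue → radowazua.
Epenthesis: no change.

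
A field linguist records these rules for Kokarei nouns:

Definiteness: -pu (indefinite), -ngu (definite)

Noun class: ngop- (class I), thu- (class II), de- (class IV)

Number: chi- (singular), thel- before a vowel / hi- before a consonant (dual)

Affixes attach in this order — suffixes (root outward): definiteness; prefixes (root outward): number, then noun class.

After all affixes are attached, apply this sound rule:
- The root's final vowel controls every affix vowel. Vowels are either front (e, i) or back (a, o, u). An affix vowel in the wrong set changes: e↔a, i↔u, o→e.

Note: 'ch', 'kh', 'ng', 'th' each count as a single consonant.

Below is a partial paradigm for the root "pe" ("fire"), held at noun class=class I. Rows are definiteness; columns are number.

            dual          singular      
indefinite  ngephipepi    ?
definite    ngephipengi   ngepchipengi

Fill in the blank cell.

ngepchipepi

Attach number singular chi- → chipe.
Attach noun class class I ngop- → ngopchipe.
Attach definiteness indefinite -pu → ngopchipepu.
Apply vowel harmony: ngopchipepu → ngepchipepi.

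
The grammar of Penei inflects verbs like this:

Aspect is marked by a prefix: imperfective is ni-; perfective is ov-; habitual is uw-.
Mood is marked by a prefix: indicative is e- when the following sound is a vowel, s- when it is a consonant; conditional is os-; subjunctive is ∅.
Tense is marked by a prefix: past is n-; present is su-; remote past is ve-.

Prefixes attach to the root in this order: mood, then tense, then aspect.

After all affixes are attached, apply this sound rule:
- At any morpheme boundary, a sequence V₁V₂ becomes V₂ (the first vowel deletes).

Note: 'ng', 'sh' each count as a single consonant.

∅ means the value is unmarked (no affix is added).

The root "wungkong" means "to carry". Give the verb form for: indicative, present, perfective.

Attach mood indicative s- (before consonant 'w') → swungkong.
Attach tense present su- → suswungkong.
Attach aspect perfective ov- → ovsuswungkong.
Vowel deletion: no change.

ovsuswungkong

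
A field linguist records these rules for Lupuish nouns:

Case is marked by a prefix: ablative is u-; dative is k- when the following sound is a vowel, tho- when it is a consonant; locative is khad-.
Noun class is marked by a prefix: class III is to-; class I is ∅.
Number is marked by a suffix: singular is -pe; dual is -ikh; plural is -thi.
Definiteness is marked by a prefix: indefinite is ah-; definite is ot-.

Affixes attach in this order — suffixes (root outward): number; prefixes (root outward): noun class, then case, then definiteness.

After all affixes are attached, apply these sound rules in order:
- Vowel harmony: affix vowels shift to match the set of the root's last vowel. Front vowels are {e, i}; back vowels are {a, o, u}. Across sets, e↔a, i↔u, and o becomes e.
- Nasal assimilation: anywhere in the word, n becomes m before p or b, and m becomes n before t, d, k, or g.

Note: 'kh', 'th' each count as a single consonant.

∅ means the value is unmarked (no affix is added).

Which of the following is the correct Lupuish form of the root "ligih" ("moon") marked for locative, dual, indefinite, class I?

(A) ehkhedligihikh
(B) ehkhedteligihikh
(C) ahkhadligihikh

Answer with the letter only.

noun class = class I: zero marking, form stays ligih.
Attach number dual -ikh → ligihikh.
Attach case locative khad- → khadligihikh.
Attach definiteness indefinite ah- → ahkhadligihikh.
Apply vowel harmony: ahkhadligihikh → ehkhedligihikh.
Nasal assimilation: no change.
So the correct form is ehkhedligihikh, option (A).
(B) ehkhedteligihikh is wrong: it uses class III instead of class I for noun class.
(C) ahkhadligihikh is wrong: it fails to apply the sound rule(s).

A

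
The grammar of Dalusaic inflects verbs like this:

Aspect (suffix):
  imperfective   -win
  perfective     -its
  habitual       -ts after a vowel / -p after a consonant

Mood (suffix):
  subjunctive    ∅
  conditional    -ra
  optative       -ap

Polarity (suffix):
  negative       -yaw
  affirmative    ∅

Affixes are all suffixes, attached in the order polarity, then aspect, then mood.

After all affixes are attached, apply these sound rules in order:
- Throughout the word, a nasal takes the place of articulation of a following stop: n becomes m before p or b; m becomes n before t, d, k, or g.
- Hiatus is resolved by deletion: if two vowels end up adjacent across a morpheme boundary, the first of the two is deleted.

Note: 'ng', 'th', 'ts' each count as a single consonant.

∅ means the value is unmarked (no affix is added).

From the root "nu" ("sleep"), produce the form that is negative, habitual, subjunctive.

Attach polarity negative -yaw → nuyaw.
Attach aspect habitual -p (after consonant 'w') → nuyawp.
mood = subjunctive: zero marking, form stays nuyawp.
Nasal assimilation: no change.
Vowel deletion: no change.

nuyawp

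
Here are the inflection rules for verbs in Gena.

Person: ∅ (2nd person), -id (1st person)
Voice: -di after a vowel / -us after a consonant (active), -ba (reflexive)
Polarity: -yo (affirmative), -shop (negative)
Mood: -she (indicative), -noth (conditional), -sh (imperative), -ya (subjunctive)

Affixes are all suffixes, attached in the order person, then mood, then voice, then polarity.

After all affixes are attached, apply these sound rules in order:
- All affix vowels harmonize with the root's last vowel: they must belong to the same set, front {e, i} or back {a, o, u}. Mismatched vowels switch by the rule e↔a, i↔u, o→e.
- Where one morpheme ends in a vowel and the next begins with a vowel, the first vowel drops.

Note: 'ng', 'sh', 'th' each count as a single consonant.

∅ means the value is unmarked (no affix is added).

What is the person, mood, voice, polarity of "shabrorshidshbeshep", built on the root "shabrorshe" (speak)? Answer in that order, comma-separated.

1st person, imperative, reflexive, negative

Segment: shabrorshe-id-sh-ba-shop.
person: -id → 1st person.
mood: -sh → imperative.
voice: -ba → reflexive.
polarity: -shop → negative.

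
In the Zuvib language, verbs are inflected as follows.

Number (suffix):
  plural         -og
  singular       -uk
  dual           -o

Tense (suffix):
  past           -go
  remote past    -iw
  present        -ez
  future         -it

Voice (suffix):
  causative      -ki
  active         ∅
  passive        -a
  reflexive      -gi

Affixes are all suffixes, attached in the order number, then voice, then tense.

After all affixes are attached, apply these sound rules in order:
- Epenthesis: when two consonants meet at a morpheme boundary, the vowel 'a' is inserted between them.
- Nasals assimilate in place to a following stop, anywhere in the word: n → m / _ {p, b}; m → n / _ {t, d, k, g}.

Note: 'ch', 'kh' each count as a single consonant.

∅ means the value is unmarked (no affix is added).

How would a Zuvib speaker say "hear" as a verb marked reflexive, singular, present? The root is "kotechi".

kotechiukagiez

Attach number singular -uk → kotechiuk.
Attach voice reflexive -gi → kotechiukgi.
Attach tense present -ez → kotechiukgiez.
Apply epenthesis: kotechiukgiez → kotechiukagiez.
Nasal assimilation: no change.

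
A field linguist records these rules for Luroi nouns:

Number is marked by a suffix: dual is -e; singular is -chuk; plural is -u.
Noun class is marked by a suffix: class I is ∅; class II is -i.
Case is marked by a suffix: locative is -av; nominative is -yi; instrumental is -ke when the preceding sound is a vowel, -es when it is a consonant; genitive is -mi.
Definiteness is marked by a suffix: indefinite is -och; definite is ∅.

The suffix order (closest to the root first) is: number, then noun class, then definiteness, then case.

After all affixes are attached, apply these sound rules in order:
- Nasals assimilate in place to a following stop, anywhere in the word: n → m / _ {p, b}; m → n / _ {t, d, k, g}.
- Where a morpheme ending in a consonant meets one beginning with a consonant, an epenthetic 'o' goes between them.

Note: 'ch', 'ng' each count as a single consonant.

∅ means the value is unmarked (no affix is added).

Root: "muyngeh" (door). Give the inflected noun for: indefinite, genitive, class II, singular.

muyngehochukiochomi

Attach number singular -chuk → muyngehchuk.
Attach noun class class II -i → muyngehchuki.
Attach definiteness indefinite -och → muyngehchukioch.
Attach case genitive -mi → muyngehchukiochmi.
Nasal assimilation: no change.
Apply epenthesis: muyngehchukiochmi → muyngehochukiochomi.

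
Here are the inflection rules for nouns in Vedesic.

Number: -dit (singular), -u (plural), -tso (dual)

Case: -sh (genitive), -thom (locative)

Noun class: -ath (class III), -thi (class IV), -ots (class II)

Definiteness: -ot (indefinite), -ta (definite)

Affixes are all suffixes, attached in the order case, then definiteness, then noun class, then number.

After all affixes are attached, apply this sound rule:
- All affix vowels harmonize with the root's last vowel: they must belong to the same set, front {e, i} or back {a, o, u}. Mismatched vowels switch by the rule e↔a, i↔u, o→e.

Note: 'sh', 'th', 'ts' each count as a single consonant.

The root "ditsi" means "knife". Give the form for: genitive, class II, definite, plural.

Attach case genitive -sh → ditsish.
Attach definiteness definite -ta → ditsishta.
Attach noun class class II -ots → ditsishtaots.
Attach number plural -u → ditsishtaotsu.
Apply vowel harmony: ditsishtaotsu → ditsishteetsi.

ditsishteetsi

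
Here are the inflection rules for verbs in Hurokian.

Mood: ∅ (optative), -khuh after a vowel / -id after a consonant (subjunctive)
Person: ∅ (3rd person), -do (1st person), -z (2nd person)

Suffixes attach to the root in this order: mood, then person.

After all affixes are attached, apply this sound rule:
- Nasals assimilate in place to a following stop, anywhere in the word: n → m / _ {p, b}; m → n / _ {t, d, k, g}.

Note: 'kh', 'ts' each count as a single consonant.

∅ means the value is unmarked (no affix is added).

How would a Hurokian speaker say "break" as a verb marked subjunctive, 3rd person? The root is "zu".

zukhuh

Attach mood subjunctive -khuh (after vowel 'u') → zukhuh.
person = 3rd person: zero marking, form stays zukhuh.
Nasal assimilation: no change.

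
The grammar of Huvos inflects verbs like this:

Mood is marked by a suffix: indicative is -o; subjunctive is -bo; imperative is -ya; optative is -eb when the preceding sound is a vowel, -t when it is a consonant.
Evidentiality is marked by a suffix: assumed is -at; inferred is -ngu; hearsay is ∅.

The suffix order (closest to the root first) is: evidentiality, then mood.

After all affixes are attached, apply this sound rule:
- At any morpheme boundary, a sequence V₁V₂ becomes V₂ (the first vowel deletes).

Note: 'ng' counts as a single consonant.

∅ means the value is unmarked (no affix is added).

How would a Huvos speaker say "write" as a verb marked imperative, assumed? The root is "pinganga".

pingangatya

Attach evidentiality assumed -at → pingangaat.
Attach mood imperative -ya → pingangaatya.
Apply vowel deletion: pingangaatya → pingangatya.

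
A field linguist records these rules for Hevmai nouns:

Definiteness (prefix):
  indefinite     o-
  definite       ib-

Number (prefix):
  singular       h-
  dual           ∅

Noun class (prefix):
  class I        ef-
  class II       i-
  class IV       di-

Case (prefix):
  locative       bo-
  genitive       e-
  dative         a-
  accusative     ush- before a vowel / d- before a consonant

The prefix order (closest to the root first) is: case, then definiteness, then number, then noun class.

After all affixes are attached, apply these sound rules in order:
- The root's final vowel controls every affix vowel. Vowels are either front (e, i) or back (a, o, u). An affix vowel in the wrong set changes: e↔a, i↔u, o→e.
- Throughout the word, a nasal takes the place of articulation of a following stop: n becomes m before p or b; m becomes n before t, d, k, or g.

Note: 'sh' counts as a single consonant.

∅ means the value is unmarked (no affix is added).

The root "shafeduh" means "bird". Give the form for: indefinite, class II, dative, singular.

uhoashafeduh

Attach case dative a- → ashafeduh.
Attach definiteness indefinite o- → oashafeduh.
Attach number singular h- → hoashafeduh.
Attach noun class class II i- → ihoashafeduh.
Apply vowel harmony: ihoashafeduh → uhoashafeduh.
Nasal assimilation: no change.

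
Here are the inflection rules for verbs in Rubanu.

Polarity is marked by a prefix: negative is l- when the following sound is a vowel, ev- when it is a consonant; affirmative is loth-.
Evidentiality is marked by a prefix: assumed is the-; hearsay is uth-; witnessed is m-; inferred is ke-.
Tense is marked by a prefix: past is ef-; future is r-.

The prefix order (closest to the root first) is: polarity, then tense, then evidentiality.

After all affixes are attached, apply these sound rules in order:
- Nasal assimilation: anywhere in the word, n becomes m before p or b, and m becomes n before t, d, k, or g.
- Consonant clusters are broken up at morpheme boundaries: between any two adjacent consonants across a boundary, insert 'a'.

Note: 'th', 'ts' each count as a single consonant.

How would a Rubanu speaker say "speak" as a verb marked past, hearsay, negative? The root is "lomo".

uthefevalomo

Attach polarity negative ev- (before consonant 'l') → evlomo.
Attach tense past ef- → efevlomo.
Attach evidentiality hearsay uth- → uthefevlomo.
Nasal assimilation: no change.
Apply epenthesis: uthefevlomo → uthefevalomo.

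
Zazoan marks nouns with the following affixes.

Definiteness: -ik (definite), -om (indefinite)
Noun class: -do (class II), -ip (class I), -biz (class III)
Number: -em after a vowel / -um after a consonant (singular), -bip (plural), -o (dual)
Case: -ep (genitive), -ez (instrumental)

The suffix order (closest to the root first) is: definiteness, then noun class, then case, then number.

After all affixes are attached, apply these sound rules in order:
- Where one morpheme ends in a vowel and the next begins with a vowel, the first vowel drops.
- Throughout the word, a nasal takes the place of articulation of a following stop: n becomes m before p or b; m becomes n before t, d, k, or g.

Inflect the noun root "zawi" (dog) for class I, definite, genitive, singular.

Attach definiteness definite -ik → zawiik.
Attach noun class class I -ip → zawiikip.
Attach case genitive -ep → zawiikipep.
Attach number singular -um (after consonant 'p') → zawiikipepum.
Apply vowel deletion: zawiikipepum → zawikipepum.
Nasal assimilation: no change.

zawikipepum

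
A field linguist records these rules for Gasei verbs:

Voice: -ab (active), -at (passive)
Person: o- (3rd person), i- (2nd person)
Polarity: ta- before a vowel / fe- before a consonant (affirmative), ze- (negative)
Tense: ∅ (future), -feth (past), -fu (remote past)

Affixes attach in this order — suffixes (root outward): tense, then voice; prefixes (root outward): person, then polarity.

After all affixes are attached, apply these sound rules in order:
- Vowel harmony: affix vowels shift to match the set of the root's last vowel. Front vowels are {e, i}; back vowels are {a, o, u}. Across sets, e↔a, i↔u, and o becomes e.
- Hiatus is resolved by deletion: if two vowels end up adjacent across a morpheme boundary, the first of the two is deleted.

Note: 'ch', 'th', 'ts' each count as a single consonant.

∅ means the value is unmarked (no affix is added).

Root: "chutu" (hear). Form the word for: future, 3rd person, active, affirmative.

tochutab

tense = future: zero marking, form stays chutu.
Attach person 3rd person o- → ochutu.
Attach polarity affirmative ta- (before vowel 'o') → taochutu.
Attach voice active -ab → taochutuab.
Vowel harmony: no change.
Apply vowel deletion: taochutuab → tochutab.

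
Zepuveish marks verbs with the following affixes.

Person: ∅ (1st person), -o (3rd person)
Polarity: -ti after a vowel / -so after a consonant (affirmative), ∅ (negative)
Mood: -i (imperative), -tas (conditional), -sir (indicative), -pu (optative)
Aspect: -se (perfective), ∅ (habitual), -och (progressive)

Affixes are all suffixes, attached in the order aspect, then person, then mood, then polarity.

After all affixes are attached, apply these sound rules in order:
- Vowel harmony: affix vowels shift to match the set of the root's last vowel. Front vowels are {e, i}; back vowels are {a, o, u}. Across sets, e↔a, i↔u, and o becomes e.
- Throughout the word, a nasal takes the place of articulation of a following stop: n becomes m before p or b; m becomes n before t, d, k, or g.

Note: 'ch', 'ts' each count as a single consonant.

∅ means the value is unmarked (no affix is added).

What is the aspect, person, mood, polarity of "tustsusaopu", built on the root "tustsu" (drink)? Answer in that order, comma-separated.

Segment: tustsu-se-o-pu.
aspect: -se → perfective.
person: -o → 3rd person.
mood: -pu → optative.
polarity: ∅ → negative.

perfective, 3rd person, optative, negative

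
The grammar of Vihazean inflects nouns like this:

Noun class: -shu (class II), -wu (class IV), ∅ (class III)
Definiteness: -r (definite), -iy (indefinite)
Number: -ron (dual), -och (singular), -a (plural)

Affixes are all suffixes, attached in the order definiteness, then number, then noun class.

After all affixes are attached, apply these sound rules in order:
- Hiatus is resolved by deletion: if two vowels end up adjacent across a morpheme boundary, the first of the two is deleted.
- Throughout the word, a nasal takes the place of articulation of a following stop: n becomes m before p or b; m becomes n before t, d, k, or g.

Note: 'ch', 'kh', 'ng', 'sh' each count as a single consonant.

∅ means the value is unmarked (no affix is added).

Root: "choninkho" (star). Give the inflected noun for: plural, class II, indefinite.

Attach definiteness indefinite -iy → choninkhoiy.
Attach number plural -a → choninkhoiya.
Attach noun class class II -shu → choninkhoiyashu.
Apply vowel deletion: choninkhoiyashu → choninkhiyashu.
Nasal assimilation: no change.

choninkhiyashu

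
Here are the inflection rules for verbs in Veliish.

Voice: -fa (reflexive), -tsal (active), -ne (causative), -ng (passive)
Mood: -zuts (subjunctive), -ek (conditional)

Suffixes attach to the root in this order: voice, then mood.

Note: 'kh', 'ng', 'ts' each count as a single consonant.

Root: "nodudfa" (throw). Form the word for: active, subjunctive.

Attach voice active -tsal → nodudfatsal.
Attach mood subjunctive -zuts → nodudfatsalzuts.

nodudfatsalzuts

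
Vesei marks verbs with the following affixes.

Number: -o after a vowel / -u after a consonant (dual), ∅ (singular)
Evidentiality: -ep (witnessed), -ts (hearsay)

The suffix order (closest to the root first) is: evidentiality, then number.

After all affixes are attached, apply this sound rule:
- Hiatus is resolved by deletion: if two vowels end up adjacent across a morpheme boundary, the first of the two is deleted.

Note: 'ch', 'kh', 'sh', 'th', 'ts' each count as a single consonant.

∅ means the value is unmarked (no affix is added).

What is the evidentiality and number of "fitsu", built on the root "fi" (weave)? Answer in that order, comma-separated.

hearsay, dual

Segment: fi-ts-u.
evidentiality: -ts → hearsay.
number: -o/u → dual.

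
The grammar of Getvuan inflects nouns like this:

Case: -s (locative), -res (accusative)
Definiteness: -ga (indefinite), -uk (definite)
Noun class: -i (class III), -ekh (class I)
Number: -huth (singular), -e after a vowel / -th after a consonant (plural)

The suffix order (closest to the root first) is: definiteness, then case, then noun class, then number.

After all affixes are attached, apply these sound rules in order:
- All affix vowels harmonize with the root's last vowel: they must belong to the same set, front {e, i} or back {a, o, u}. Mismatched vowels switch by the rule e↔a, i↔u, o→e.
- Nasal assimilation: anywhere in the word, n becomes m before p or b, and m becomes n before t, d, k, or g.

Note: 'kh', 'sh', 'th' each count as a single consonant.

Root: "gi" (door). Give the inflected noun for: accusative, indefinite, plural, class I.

Attach definiteness indefinite -ga → giga.
Attach case accusative -res → gigares.
Attach noun class class I -ekh → gigaresekh.
Attach number plural -th (after consonant 'kh') → gigaresekhth.
Apply vowel harmony: gigaresekhth → gigeresekhth.
Nasal assimilation: no change.

gigeresekhth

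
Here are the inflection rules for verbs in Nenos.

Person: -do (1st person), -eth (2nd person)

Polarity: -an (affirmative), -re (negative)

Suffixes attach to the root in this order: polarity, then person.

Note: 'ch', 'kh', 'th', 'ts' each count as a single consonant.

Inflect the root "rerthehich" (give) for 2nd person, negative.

Attach polarity negative -re → rerthehichre.
Attach person 2nd person -eth → rerthehichreeth.

rerthehichreeth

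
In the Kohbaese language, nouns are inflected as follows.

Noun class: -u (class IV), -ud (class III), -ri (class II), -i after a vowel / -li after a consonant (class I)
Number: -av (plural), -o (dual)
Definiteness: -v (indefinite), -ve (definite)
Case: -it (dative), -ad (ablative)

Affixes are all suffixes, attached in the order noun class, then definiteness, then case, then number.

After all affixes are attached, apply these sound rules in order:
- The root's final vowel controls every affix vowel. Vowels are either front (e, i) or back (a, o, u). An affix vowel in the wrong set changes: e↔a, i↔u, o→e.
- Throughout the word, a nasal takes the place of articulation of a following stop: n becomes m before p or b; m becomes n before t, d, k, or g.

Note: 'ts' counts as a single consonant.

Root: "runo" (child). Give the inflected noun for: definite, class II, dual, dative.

Attach noun class class II -ri → runori.
Attach definiteness definite -ve → runorive.
Attach case dative -it → runoriveit.
Attach number dual -o → runoriveito.
Apply vowel harmony: runoriveito → runoruvauto.
Nasal assimilation: no change.

runoruvauto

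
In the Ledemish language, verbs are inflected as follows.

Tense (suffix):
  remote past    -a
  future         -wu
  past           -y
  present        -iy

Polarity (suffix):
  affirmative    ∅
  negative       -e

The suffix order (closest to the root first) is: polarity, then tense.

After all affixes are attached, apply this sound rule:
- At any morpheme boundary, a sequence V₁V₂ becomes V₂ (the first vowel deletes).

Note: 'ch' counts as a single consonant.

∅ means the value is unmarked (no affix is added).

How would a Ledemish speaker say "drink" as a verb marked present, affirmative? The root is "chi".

chiy

polarity = affirmative: zero marking, form stays chi.
Attach tense present -iy → chiiy.
Apply vowel deletion: chiiy → chiy.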